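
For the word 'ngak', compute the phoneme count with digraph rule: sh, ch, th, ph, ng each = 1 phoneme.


Parsing 'ngak' greedily, digraphs first:
  'ng' -> digraph (1 consonant phoneme) (phonemes so far: 1)
  'a' -> vowel phoneme (phonemes so far: 2)
  'k' -> consonant phoneme (phonemes so far: 3)
Total phonemes: 3

3


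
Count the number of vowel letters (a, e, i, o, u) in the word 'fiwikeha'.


Scanning each character of 'fiwikeha':
  Position 1: 'f' -> consonant (running count: 0)
  Position 2: 'i' -> vowel (running count: 1)
  Position 3: 'w' -> consonant (running count: 1)
  Position 4: 'i' -> vowel (running count: 2)
  Position 5: 'k' -> consonant (running count: 2)
  Position 6: 'e' -> vowel (running count: 3)
  Position 7: 'h' -> consonant (running count: 3)
  Position 8: 'a' -> vowel (running count: 4)
Total vowels: 4

4


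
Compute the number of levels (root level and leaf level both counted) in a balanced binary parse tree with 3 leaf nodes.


In a balanced binary tree with n leaves the deepest leaf is ceil(log2(n)) edges below the root,
so counting node levels inclusive of root and leaves gives ceil(log2(n)) + 1 levels.
log2(3) = 1.5850
ceil(1.5850) = 2
levels = 2 + 1 = 3

3


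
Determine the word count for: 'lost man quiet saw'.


Counting words by splitting on spaces:
  Word 1: 'lost'
  Word 2: 'man'
  Word 3: 'quiet'
  Word 4: 'saw'
Total words: 4

4


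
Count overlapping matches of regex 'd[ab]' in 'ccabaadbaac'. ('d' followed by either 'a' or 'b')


Pattern: d[ab] means 'd' followed by either 'a' or 'b'.
Scanning 'ccabaadbaac' position-by-position:
  Pos 0: window 'cc' -> no
  Pos 1: window 'ca' -> no
  Pos 2: window 'ab' -> no
  Pos 3: window 'ba' -> no
  Pos 4: window 'aa' -> no
  Pos 5: window 'ad' -> no
  Pos 6: window 'db' -> MATCH
  Pos 7: window 'ba' -> no
  Pos 8: window 'aa' -> no
  Pos 9: window 'ac' -> no
  Pos 10: window 'c' -> no
Total matches: 1

1


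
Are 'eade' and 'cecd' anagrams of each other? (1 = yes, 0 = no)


Sort characters of 'eade': 'adee'
Sort characters of 'cecd': 'ccde'
Sorted forms differ -> they are NOT anagrams
Result: 0

0


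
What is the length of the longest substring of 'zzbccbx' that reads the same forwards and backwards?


Scanning 'zzbccbx' for palindromic substrings.
Substring at positions 2-5: 'bccb'.
Check: reverse('bccb') = 'bccb' -> palindrome confirmed.
Neighbouring characters ('z' / 'x') break symmetry, so it cannot extend further.
No longer palindromic substring exists; longest length = 4

4


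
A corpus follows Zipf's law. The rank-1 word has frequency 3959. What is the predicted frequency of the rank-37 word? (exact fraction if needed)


Zipf's law: freq(rank) = f1 / rank
f1 = 3959, rank = 37
freq = 3959 / 37
= 107

107


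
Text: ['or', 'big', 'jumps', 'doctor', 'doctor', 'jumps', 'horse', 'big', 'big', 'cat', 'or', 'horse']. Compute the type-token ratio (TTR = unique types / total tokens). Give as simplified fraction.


Tokens: 12
Unique types: ('big', 'cat', 'doctor', 'horse', 'jumps', 'or') = 6
TTR = 6/12
Simplify: divide both by 6 -> 1/2
TTR = 1/2

1/2


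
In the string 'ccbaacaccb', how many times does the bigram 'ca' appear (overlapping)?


Scanning 'ccbaacaccb' for bigram 'ca':
  Position 0: 'cc' -> no
  Position 1: 'cb' -> no
  Position 2: 'ba' -> no
  Position 3: 'aa' -> no
  Position 4: 'ac' -> no
  Position 5: 'ca' -> MATCH
  Position 6: 'ac' -> no
  Position 7: 'cc' -> no
  Position 8: 'cb' -> no
Total matches: 1

1


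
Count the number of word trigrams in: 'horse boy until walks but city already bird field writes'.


Word trigrams from [10] words:
  Trigram 1: (horse boy until)
  Trigram 2: (boy until walks)
  Trigram 3: (until walks but)
  Trigram 4: (walks but city)
  Trigram 5: (but city already)
  Trigram 6: (city already bird)
  Trigram 7: (already bird field)
  Trigram 8: (bird field writes)
Total word trigrams: 10 - 2 = 8

8


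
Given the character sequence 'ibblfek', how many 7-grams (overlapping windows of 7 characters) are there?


String 'ibblfek' has length L = 7.
Number of overlapping n-grams = L - n + 1
Substituting: 7 - 7 + 1 = 1

1


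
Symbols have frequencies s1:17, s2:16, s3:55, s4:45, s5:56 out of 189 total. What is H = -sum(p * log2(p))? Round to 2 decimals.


Computing entropy H = -sum(p_i * log2(p_i)):
  s1: p = 17/189 = 0.0899, -p*log2(p) = 0.3125
  s2: p = 16/189 = 0.0847, -p*log2(p) = 0.3016
  s3: p = 55/189 = 0.2910, -p*log2(p) = 0.5182
  s4: p = 45/189 = 0.2381, -p*log2(p) = 0.4929
  s5: p = 56/189 = 0.2963, -p*log2(p) = 0.5200
H = sum of terms = 2.1452
Rounded to 2 decimals: 2.15

2.15


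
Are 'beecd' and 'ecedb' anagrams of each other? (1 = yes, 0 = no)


Sort characters of 'beecd': 'bcdee'
Sort characters of 'ecedb': 'bcdee'
Sorted forms match -> they ARE anagrams
Result: 1

1


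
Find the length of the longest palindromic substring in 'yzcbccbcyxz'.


Scanning 'yzcbccbcyxz' for palindromic substrings.
Substring at positions 2-7: 'cbccbc'.
Check: reverse('cbccbc') = 'cbccbc' -> palindrome confirmed.
Neighbouring characters ('z' / 'y') break symmetry, so it cannot extend further.
No longer palindromic substring exists; longest length = 6

6


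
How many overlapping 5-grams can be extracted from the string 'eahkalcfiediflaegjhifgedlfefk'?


String 'eahkalcfiediflaegjhifgedlfefk' has length L = 29.
Number of overlapping n-grams = L - n + 1
Substituting: 29 - 5 + 1 = 25

25


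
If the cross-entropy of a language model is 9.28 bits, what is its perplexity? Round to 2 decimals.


Perplexity formula: PP = 2^H
H = 9.28
PP = 2^9.28
Decompose: 2^9.28 = 2^9 * 2^0.28
2^9 = 512, 2^0.28 ~ 1.2141949
PP ~ 512 * 1.2141949 = 621.6677888
Rounded to 2 decimals: 621.67

621.67


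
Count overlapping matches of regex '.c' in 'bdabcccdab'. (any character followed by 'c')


Pattern: .c means any character followed by 'c'.
Scanning 'bdabcccdab' position-by-position:
  Pos 0: window 'bd' -> no
  Pos 1: window 'da' -> no
  Pos 2: window 'ab' -> no
  Pos 3: window 'bc' -> MATCH
  Pos 4: window 'cc' -> MATCH
  Pos 5: window 'cc' -> MATCH
  Pos 6: window 'cd' -> no
  Pos 7: window 'da' -> no
  Pos 8: window 'ab' -> no
  Pos 9: window 'b' -> no
Total matches: 3

3


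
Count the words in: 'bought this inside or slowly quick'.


Counting words by splitting on spaces:
  Word 1: 'bought'
  Word 2: 'this'
  Word 3: 'inside'
  Word 4: 'or'
  Word 5: 'slowly'
  Word 6: 'quick'
Total words: 6

6


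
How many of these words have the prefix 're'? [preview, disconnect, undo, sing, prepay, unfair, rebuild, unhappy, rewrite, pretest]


Checking each word for prefix 're':
  'preview' -> no (count: 0)
  'disconnect' -> no (count: 0)
  'undo' -> no (count: 0)
  'sing' -> no (count: 0)
  'prepay' -> no (count: 0)
  'unfair' -> no (count: 0)
  'rebuild' -> YES, starts with 're' (count: 1)
  'unhappy' -> no (count: 1)
  'rewrite' -> YES, starts with 're' (count: 2)
  'pretest' -> no (count: 2)
Total with prefix 're': 2

2


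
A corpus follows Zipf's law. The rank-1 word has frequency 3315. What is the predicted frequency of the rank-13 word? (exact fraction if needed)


Zipf's law: freq(rank) = f1 / rank
f1 = 3315, rank = 13
freq = 3315 / 13
= 255

255


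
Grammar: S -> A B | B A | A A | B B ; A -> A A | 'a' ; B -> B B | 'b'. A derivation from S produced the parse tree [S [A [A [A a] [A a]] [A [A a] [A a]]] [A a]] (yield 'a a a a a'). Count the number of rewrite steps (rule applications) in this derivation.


Every bracketed nonterminal node [X ...] in the tree is produced by exactly one rule application.
Reading the tree off as a leftmost derivation:
  Step 1: S  =>  A A   (applied S -> A A)
  Step 2: A A  =>  A A A   (applied A -> A A)
  Step 3: A A A  =>  A A A A   (applied A -> A A)
  Step 4: A A A A  =>  a A A A   (applied A -> a)
  Step 5: a A A A  =>  a a A A   (applied A -> a)
  Step 6: a a A A  =>  a a A A A   (applied A -> A A)
  Step 7: a a A A A  =>  a a a A A   (applied A -> a)
  Step 8: a a a A A  =>  a a a a A   (applied A -> a)
  Step 9: a a a a A  =>  a a a a a   (applied A -> a)
Final yield: a a a a a
Total rewrite steps: 9

9


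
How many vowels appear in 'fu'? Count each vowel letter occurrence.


Scanning each character of 'fu':
  Position 1: 'f' -> consonant (running count: 0)
  Position 2: 'u' -> vowel (running count: 1)
Total vowels: 1

1


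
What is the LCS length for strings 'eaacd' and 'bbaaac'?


DP table for LCS of 'eaacd' and 'bbaaac':
       b  b  a  a  a  c
    0  0  0  0  0  0  0
  e 0  0  0  0  0  0  0
  a 0  0  0  1  1  1  1
  a 0  0  0  1  2  2  2
  c 0  0  0  1  2  2  3
  d 0  0  0  1  2  2  3
LCS: 'aac'
LCS length = 3

3


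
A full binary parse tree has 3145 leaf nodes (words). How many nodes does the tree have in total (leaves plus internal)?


Leaf nodes (terminals): 3145
Internal nodes = n - 1 = 3145 - 1 = 3144
Total = leaves + internal = 3145 + 3144 = 6289

6289


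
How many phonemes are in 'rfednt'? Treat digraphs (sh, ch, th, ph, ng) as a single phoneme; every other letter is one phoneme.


Parsing 'rfednt' greedily, digraphs first:
  'r' -> consonant phoneme (phonemes so far: 1)
  'f' -> consonant phoneme (phonemes so far: 2)
  'e' -> vowel phoneme (phonemes so far: 3)
  'd' -> consonant phoneme (phonemes so far: 4)
  'n' -> consonant phoneme (phonemes so far: 5)
  't' -> consonant phoneme (phonemes so far: 6)
Total phonemes: 6

6


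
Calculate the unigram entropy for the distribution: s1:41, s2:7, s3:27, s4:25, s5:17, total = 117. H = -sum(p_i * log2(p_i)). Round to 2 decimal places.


Computing entropy H = -sum(p_i * log2(p_i)):
  s1: p = 41/117 = 0.3504, -p*log2(p) = 0.5301
  s2: p = 7/117 = 0.0598, -p*log2(p) = 0.2431
  s3: p = 27/117 = 0.2308, -p*log2(p) = 0.4882
  s4: p = 25/117 = 0.2137, -p*log2(p) = 0.4757
  s5: p = 17/117 = 0.1453, -p*log2(p) = 0.4044
H = sum of terms = 2.1415
Rounded to 2 decimals: 2.14

2.14


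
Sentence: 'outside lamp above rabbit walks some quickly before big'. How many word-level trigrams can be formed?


Word trigrams from [9] words:
  Trigram 1: (outside lamp above)
  Trigram 2: (lamp above rabbit)
  Trigram 3: (above rabbit walks)
  Trigram 4: (rabbit walks some)
  Trigram 5: (walks some quickly)
  Trigram 6: (some quickly before)
  Trigram 7: (quickly before big)
Total word trigrams: 9 - 2 = 7

7


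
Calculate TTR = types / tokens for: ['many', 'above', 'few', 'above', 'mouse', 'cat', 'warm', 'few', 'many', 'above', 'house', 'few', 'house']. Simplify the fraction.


Tokens: 13
Unique types: ('above', 'cat', 'few', 'house', 'many', 'mouse', 'warm') = 7
TTR = 7/13
Already in lowest terms.

7/13


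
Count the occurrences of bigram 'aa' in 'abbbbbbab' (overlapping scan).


Scanning 'abbbbbbab' for bigram 'aa':
  Position 0: 'ab' -> no
  Position 1: 'bb' -> no
  Position 2: 'bb' -> no
  Position 3: 'bb' -> no
  Position 4: 'bb' -> no
  Position 5: 'bb' -> no
  Position 6: 'ba' -> no
  Position 7: 'ab' -> no
Total matches: 0

0


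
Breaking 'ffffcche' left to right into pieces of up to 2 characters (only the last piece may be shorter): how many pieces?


'ffffcche' has 8 characters.
Chunking with max size 2:
  Chunk 1: 'ff' (positions 0-1)
  Chunk 2: 'ff' (positions 2-3)
  Chunk 3: 'cc' (positions 4-5)
  Chunk 4: 'he' (positions 6-7)
Total chunks: ceil(8 / 2) = 4

4


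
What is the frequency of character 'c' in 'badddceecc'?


Scanning 'badddceecc' for 'c':
  Position 5: 'c' -> MATCH (count: 1)
  Position 8: 'c' -> MATCH (count: 2)
  Position 9: 'c' -> MATCH (count: 3)
Total occurrences of 'c': 3

3


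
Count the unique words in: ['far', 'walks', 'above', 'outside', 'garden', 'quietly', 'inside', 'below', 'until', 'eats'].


Listing all tokens and tracking unique types:
  Token 1: 'far' -> NEW (unique so far: 1)
  Token 2: 'walks' -> NEW (unique so far: 2)
  Token 3: 'above' -> NEW (unique so far: 3)
  Token 4: 'outside' -> NEW (unique so far: 4)
  Token 5: 'garden' -> NEW (unique so far: 5)
  Token 6: 'quietly' -> NEW (unique so far: 6)
  Token 7: 'inside' -> NEW (unique so far: 7)
  Token 8: 'below' -> NEW (unique so far: 8)
  Token 9: 'until' -> NEW (unique so far: 9)
  Token 10: 'eats' -> NEW (unique so far: 10)
Unique types: ('above', 'below', 'eats', 'far', 'garden', 'inside', 'outside', 'quietly', 'until', 'walks')
Vocabulary size: 10

10


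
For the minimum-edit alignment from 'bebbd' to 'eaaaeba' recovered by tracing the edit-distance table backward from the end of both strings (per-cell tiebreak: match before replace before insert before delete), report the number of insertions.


Edit distance = 6. Backtracking from cell (5, 7) with preference match > replace > insert > delete,
then listing the resulting alignment 'bebbd' -> 'eaaaeba' left to right:
  Step 1: insert 'e' [insertion #1]
  Step 2: insert 'a' [insertion #2]
  Step 3: replace b->a
  Step 4: replace e->a
  Step 5: replace b->e
  Step 6: keep 'b'
  Step 7: replace d->a
Total insertions: 2

2


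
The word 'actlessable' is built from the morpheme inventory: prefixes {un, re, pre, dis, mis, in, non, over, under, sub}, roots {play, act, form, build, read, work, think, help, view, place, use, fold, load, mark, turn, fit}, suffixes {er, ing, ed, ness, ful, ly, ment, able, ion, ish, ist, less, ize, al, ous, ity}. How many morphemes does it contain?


Segmenting 'actlessable' against the inventory:
  'act' -> root (morpheme 1)
  'less' -> suffix (morpheme 2)
  'able' -> suffix (morpheme 3)
Total morphemes: 3

3


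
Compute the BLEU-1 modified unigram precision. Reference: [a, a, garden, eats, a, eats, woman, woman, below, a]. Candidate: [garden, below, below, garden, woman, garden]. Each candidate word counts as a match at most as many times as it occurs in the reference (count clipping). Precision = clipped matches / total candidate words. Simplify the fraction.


Reference word counts: {'a': 4, 'below': 1, 'eats': 2, 'garden': 1, 'woman': 2}
Checking each candidate word (with clipping):
  'garden' -> in reference (ref count 1, used 1/1) -> match (matches: 1)
  'below' -> in reference (ref count 1, used 1/1) -> match (matches: 2)
  'below' -> ref count 1 already used up (1/1) -> clipped, no match (matches: 2)
  'garden' -> ref count 1 already used up (1/1) -> clipped, no match (matches: 2)
  'woman' -> in reference (ref count 2, used 1/2) -> match (matches: 3)
  'garden' -> ref count 1 already used up (1/1) -> clipped, no match (matches: 3)
Clipped matches: 3, Candidate length: 6
Precision = 3/6 = 1/2

1/2


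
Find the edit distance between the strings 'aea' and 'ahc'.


Building DP table for s1='aea' (len 3) and s2='ahc' (len 3):
       a  h  c
    0  1  2  3
  a 1  0  1  2
  e 2  1  1  2
  a 3  2  2  2
Edit distance = dp[3][3] = 2

2


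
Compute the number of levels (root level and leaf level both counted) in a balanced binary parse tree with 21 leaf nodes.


In a balanced binary tree with n leaves the deepest leaf is ceil(log2(n)) edges below the root,
so counting node levels inclusive of root and leaves gives ceil(log2(n)) + 1 levels.
log2(21) = 4.3923
ceil(4.3923) = 5
levels = 5 + 1 = 6

6


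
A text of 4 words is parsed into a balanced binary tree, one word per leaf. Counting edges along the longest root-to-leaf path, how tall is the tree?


In a balanced binary tree with n leaves the deepest leaf is ceil(log2(n)) edges below the root.
log2(4) = 2.0000
ceil(2.0000) = 2
height (edges) = 2

2


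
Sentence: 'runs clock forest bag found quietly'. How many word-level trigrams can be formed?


Word trigrams from [6] words:
  Trigram 1: (runs clock forest)
  Trigram 2: (clock forest bag)
  Trigram 3: (forest bag found)
  Trigram 4: (bag found quietly)
Total word trigrams: 6 - 2 = 4

4


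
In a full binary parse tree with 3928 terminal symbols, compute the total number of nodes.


Leaf nodes (terminals): 3928
Internal nodes = n - 1 = 3928 - 1 = 3927
Total = leaves + internal = 3928 + 3927 = 7855

7855


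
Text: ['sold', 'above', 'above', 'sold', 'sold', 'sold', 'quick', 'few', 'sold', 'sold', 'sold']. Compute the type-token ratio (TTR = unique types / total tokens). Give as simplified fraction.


Tokens: 11
Unique types: ('above', 'few', 'quick', 'sold') = 4
TTR = 4/11
Already in lowest terms.

4/11


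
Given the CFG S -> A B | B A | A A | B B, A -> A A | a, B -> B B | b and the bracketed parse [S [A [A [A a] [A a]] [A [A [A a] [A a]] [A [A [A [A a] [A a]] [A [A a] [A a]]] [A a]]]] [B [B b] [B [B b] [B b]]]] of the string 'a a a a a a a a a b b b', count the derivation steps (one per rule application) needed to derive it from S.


Every bracketed nonterminal node [X ...] in the tree is produced by exactly one rule application.
Reading the tree off as a leftmost derivation:
  Step 1: S  =>  A B   (applied S -> A B)
  Step 2: A B  =>  A A B   (applied A -> A A)
  Step 3: A A B  =>  A A A B   (applied A -> A A)
  Step 4: A A A B  =>  a A A B   (applied A -> a)
  Step 5: a A A B  =>  a a A B   (applied A -> a)
  Step 6: a a A B  =>  a a A A B   (applied A -> A A)
  Step 7: a a A A B  =>  a a A A A B   (applied A -> A A)
  Step 8: a a A A A B  =>  a a a A A B   (applied A -> a)
  Step 9: a a a A A B  =>  a a a a A B   (applied A -> a)
  Step 10: a a a a A B  =>  a a a a A A B   (applied A -> A A)
  Step 11: a a a a A A B  =>  a a a a A A A B   (applied A -> A A)
  Step 12: a a a a A A A B  =>  a a a a A A A A B   (applied A -> A A)
  Step 13: a a a a A A A A B  =>  a a a a a A A A B   (applied A -> a)
  Step 14: a a a a a A A A B  =>  a a a a a a A A B   (applied A -> a)
  Step 15: a a a a a a A A B  =>  a a a a a a A A A B   (applied A -> A A)
  Step 16: a a a a a a A A A B  =>  a a a a a a a A A B   (applied A -> a)
  Step 17: a a a a a a a A A B  =>  a a a a a a a a A B   (applied A -> a)
  Step 18: a a a a a a a a A B  =>  a a a a a a a a a B   (applied A -> a)
  Step 19: a a a a a a a a a B  =>  a a a a a a a a a B B   (applied B -> B B)
  Step 20: a a a a a a a a a B B  =>  a a a a a a a a a b B   (applied B -> b)
  Step 21: a a a a a a a a a b B  =>  a a a a a a a a a b B B   (applied B -> B B)
  Step 22: a a a a a a a a a b B B  =>  a a a a a a a a a b b B   (applied B -> b)
  Step 23: a a a a a a a a a b b B  =>  a a a a a a a a a b b b   (applied B -> b)
Final yield: a a a a a a a a a b b b
Total rewrite steps: 23

23


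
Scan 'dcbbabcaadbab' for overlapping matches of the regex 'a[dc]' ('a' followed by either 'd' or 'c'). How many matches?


Pattern: a[dc] means 'a' followed by either 'd' or 'c'.
Scanning 'dcbbabcaadbab' position-by-position:
  Pos 0: window 'dc' -> no
  Pos 1: window 'cb' -> no
  Pos 2: window 'bb' -> no
  Pos 3: window 'ba' -> no
  Pos 4: window 'ab' -> no
  Pos 5: window 'bc' -> no
  Pos 6: window 'ca' -> no
  Pos 7: window 'aa' -> no
  Pos 8: window 'ad' -> MATCH
  Pos 9: window 'db' -> no
  Pos 10: window 'ba' -> no
  Pos 11: window 'ab' -> no
  Pos 12: window 'b' -> no
Total matches: 1

1


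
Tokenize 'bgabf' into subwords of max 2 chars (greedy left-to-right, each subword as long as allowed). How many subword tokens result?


'bgabf' has 5 characters.
Chunking with max size 2:
  Chunk 1: 'bg' (positions 0-1)
  Chunk 2: 'ab' (positions 2-3)
  Chunk 3: 'f' (positions 4-4)
Total chunks: ceil(5 / 2) = 3

3


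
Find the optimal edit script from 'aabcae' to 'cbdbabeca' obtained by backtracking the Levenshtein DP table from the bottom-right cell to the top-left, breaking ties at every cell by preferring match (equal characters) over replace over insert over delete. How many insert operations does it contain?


Edit distance = 6. Backtracking from cell (6, 9) with preference match > replace > insert > delete,
then listing the resulting alignment 'aabcae' -> 'cbdbabeca' left to right:
  Step 1: insert 'c' [insertion #1]
  Step 2: insert 'b' [insertion #2]
  Step 3: insert 'd' [insertion #3]
  Step 4: replace a->b
  Step 5: keep 'a'
  Step 6: keep 'b'
  Step 7: insert 'e' [insertion #4]
  Step 8: keep 'c'
  Step 9: keep 'a'
  Step 10: delete 'e'
Total insertions: 4

4


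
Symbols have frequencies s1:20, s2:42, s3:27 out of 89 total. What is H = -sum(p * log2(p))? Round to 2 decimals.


Computing entropy H = -sum(p_i * log2(p_i)):
  s1: p = 20/89 = 0.2247, -p*log2(p) = 0.4840
  s2: p = 42/89 = 0.4719, -p*log2(p) = 0.5113
  s3: p = 27/89 = 0.3034, -p*log2(p) = 0.5221
H = sum of terms = 1.5174
Rounded to 2 decimals: 1.52

1.52


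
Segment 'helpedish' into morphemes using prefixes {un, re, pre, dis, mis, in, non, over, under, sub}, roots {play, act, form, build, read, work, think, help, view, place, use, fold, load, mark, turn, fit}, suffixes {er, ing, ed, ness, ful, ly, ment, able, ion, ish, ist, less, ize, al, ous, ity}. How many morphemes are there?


Segmenting 'helpedish' against the inventory:
  'help' -> root (morpheme 1)
  'ed' -> suffix (morpheme 2)
  'ish' -> suffix (morpheme 3)
Total morphemes: 3

3


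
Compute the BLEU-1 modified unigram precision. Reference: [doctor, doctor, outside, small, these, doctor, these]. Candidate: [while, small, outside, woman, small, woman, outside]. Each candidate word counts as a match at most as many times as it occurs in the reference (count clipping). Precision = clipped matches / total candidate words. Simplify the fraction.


Reference word counts: {'doctor': 3, 'outside': 1, 'small': 1, 'these': 2}
Checking each candidate word (with clipping):
  'while' -> not in reference -> no match (matches: 0)
  'small' -> in reference (ref count 1, used 1/1) -> match (matches: 1)
  'outside' -> in reference (ref count 1, used 1/1) -> match (matches: 2)
  'woman' -> not in reference -> no match (matches: 2)
  'small' -> ref count 1 already used up (1/1) -> clipped, no match (matches: 2)
  'woman' -> not in reference -> no match (matches: 2)
  'outside' -> ref count 1 already used up (1/1) -> clipped, no match (matches: 2)
Clipped matches: 2, Candidate length: 7
Precision = 2/7

2/7


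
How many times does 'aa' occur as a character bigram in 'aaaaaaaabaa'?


Scanning 'aaaaaaaabaa' for bigram 'aa':
  Position 0: 'aa' -> MATCH
  Position 1: 'aa' -> MATCH
  Position 2: 'aa' -> MATCH
  Position 3: 'aa' -> MATCH
  Position 4: 'aa' -> MATCH
  Position 5: 'aa' -> MATCH
  Position 6: 'aa' -> MATCH
  Position 7: 'ab' -> no
  Position 8: 'ba' -> no
  Position 9: 'aa' -> MATCH
Total matches: 8

8


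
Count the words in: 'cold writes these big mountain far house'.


Counting words by splitting on spaces:
  Word 1: 'cold'
  Word 2: 'writes'
  Word 3: 'these'
  Word 4: 'big'
  Word 5: 'mountain'
  Word 6: 'far'
  Word 7: 'house'
Total words: 7

7


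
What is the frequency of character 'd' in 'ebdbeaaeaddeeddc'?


Scanning 'ebdbeaaeaddeeddc' for 'd':
  Position 2: 'd' -> MATCH (count: 1)
  Position 9: 'd' -> MATCH (count: 2)
  Position 10: 'd' -> MATCH (count: 3)
  Position 13: 'd' -> MATCH (count: 4)
  Position 14: 'd' -> MATCH (count: 5)
Total occurrences of 'd': 5

5


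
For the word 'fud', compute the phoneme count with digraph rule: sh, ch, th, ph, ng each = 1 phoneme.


Parsing 'fud' greedily, digraphs first:
  'f' -> consonant phoneme (phonemes so far: 1)
  'u' -> vowel phoneme (phonemes so far: 2)
  'd' -> consonant phoneme (phonemes so far: 3)
Total phonemes: 3

3


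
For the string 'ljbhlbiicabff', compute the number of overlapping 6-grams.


String 'ljbhlbiicabff' has length L = 13.
Number of overlapping n-grams = L - n + 1
Substituting: 13 - 6 + 1 = 8

8


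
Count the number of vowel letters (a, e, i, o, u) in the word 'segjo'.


Scanning each character of 'segjo':
  Position 1: 's' -> consonant (running count: 0)
  Position 2: 'e' -> vowel (running count: 1)
  Position 3: 'g' -> consonant (running count: 1)
  Position 4: 'j' -> consonant (running count: 1)
  Position 5: 'o' -> vowel (running count: 2)
Total vowels: 2

2


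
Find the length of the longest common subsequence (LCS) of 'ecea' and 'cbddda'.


DP table for LCS of 'ecea' and 'cbddda':
       c  b  d  d  d  a
    0  0  0  0  0  0  0
  e 0  0  0  0  0  0  0
  c 0  1  1  1  1  1  1
  e 0  1  1  1  1  1  1
  a 0  1  1  1  1  1  2
LCS: 'ca'
LCS length = 2

2


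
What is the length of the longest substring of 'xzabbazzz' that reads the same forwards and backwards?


Scanning 'xzabbazzz' for palindromic substrings.
Substring at positions 1-6: 'zabbaz'.
Check: reverse('zabbaz') = 'zabbaz' -> palindrome confirmed.
Neighbouring characters ('x' / 'z') break symmetry, so it cannot extend further.
No longer palindromic substring exists; longest length = 6

6


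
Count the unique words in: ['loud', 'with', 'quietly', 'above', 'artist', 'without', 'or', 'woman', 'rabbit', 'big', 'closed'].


Listing all tokens and tracking unique types:
  Token 1: 'loud' -> NEW (unique so far: 1)
  Token 2: 'with' -> NEW (unique so far: 2)
  Token 3: 'quietly' -> NEW (unique so far: 3)
  Token 4: 'above' -> NEW (unique so far: 4)
  Token 5: 'artist' -> NEW (unique so far: 5)
  Token 6: 'without' -> NEW (unique so far: 6)
  Token 7: 'or' -> NEW (unique so far: 7)
  Token 8: 'woman' -> NEW (unique so far: 8)
  Token 9: 'rabbit' -> NEW (unique so far: 9)
  Token 10: 'big' -> NEW (unique so far: 10)
  Token 11: 'closed' -> NEW (unique so far: 11)
Unique types: ('above', 'artist', 'big', 'closed', 'loud', 'or', 'quietly', 'rabbit', 'with', 'without', 'woman')
Vocabulary size: 11

11


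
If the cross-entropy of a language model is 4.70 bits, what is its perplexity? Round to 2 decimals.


Perplexity formula: PP = 2^H
H = 4.70
PP = 2^4.70
Decompose: 2^4.70 = 2^4 * 2^0.70
2^4 = 16, 2^0.70 ~ 1.6245048
PP ~ 16 * 1.6245048 = 25.9920768
Rounded to 2 decimals: 25.99

25.99


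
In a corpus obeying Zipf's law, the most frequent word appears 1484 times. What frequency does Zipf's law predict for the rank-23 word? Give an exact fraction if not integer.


Zipf's law: freq(rank) = f1 / rank
f1 = 1484, rank = 23
freq = 1484 / 23
GCD(1484, 23) = 1
Simplified: 1484/23

1484/23


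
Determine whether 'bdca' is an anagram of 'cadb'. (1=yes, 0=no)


Sort characters of 'bdca': 'abcd'
Sort characters of 'cadb': 'abcd'
Sorted forms match -> they ARE anagrams
Result: 1

1


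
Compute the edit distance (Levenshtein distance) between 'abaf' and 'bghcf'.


Building DP table for s1='abaf' (len 4) and s2='bghcf' (len 5):
       b  g  h  c  f
    0  1  2  3  4  5
  a 1  1  2  3  4  5
  b 2  1  2  3  4  5
  a 3  2  2  3  4  5
  f 4  3  3  3  4  4
Edit distance = dp[4][5] = 4

4


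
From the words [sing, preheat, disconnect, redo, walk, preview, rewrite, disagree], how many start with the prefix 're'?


Checking each word for prefix 're':
  'sing' -> no (count: 0)
  'preheat' -> no (count: 0)
  'disconnect' -> no (count: 0)
  'redo' -> YES, starts with 're' (count: 1)
  'walk' -> no (count: 1)
  'preview' -> no (count: 1)
  'rewrite' -> YES, starts with 're' (count: 2)
  'disagree' -> no (count: 2)
Total with prefix 're': 2

2


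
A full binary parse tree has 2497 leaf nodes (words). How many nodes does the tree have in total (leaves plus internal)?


Leaf nodes (terminals): 2497
Internal nodes = n - 1 = 2497 - 1 = 2496
Total = leaves + internal = 2497 + 2496 = 4993

4993


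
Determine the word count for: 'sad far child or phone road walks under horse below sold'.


Counting words by splitting on spaces:
  Word 1: 'sad'
  Word 2: 'far'
  Word 3: 'child'
  Word 4: 'or'
  Word 5: 'phone'
  Word 6: 'road'
  Word 7: 'walks'
  Word 8: 'under'
  Word 9: 'horse'
  Word 10: 'below'
  Word 11: 'sold'
Total words: 11

11


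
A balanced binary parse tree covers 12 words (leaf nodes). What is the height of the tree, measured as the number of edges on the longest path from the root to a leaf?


In a balanced binary tree with n leaves the deepest leaf is ceil(log2(n)) edges below the root.
log2(12) = 3.5850
ceil(3.5850) = 4
height (edges) = 4

4


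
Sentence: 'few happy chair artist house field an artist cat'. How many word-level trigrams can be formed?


Word trigrams from [9] words:
  Trigram 1: (few happy chair)
  Trigram 2: (happy chair artist)
  Trigram 3: (chair artist house)
  Trigram 4: (artist house field)
  Trigram 5: (house field an)
  Trigram 6: (field an artist)
  Trigram 7: (an artist cat)
Total word trigrams: 9 - 2 = 7

7


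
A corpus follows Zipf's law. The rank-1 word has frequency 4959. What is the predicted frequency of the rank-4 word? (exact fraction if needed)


Zipf's law: freq(rank) = f1 / rank
f1 = 4959, rank = 4
freq = 4959 / 4
GCD(4959, 4) = 1
Simplified: 4959/4

4959/4


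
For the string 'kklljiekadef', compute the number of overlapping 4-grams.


String 'kklljiekadef' has length L = 12.
Number of overlapping n-grams = L - n + 1
Substituting: 12 - 4 + 1 = 9

9


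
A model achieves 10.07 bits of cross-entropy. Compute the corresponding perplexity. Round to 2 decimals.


Perplexity formula: PP = 2^H
H = 10.07
PP = 2^10.07
Decompose: 2^10.07 = 2^10 * 2^0.07
2^10 = 1024, 2^0.07 ~ 1.0497167
PP ~ 1024 * 1.0497167 = 1074.9099008
Rounded to 2 decimals: 1074.91

1074.91


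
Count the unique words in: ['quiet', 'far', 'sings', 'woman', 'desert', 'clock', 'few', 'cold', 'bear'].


Listing all tokens and tracking unique types:
  Token 1: 'quiet' -> NEW (unique so far: 1)
  Token 2: 'far' -> NEW (unique so far: 2)
  Token 3: 'sings' -> NEW (unique so far: 3)
  Token 4: 'woman' -> NEW (unique so far: 4)
  Token 5: 'desert' -> NEW (unique so far: 5)
  Token 6: 'clock' -> NEW (unique so far: 6)
  Token 7: 'few' -> NEW (unique so far: 7)
  Token 8: 'cold' -> NEW (unique so far: 8)
  Token 9: 'bear' -> NEW (unique so far: 9)
Unique types: ('bear', 'clock', 'cold', 'desert', 'far', 'few', 'quiet', 'sings', 'woman')
Vocabulary size: 9

9


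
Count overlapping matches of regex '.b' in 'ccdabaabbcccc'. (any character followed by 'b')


Pattern: .b means any character followed by 'b'.
Scanning 'ccdabaabbcccc' position-by-position:
  Pos 0: window 'cc' -> no
  Pos 1: window 'cd' -> no
  Pos 2: window 'da' -> no
  Pos 3: window 'ab' -> MATCH
  Pos 4: window 'ba' -> no
  Pos 5: window 'aa' -> no
  Pos 6: window 'ab' -> MATCH
  Pos 7: window 'bb' -> MATCH
  Pos 8: window 'bc' -> no
  Pos 9: window 'cc' -> no
  Pos 10: window 'cc' -> no
  Pos 11: window 'cc' -> no
  Pos 12: window 'c' -> no
Total matches: 3

3


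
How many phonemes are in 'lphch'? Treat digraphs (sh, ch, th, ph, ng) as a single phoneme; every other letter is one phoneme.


Parsing 'lphch' greedily, digraphs first:
  'l' -> consonant phoneme (phonemes so far: 1)
  'ph' -> digraph (1 consonant phoneme) (phonemes so far: 2)
  'ch' -> digraph (1 consonant phoneme) (phonemes so far: 3)
Total phonemes: 3

3


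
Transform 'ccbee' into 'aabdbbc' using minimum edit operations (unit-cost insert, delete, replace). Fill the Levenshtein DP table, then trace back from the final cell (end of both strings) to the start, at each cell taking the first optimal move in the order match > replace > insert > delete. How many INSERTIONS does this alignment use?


Edit distance = 6. Backtracking from cell (5, 7) with preference match > replace > insert > delete,
then listing the resulting alignment 'ccbee' -> 'aabdbbc' left to right:
  Step 1: insert 'a' [insertion #1]
  Step 2: insert 'a' [insertion #2]
  Step 3: replace c->b
  Step 4: replace c->d
  Step 5: keep 'b'
  Step 6: replace e->b
  Step 7: replace e->c
Total insertions: 2

2


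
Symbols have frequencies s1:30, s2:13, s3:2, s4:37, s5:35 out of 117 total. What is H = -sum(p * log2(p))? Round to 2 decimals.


Computing entropy H = -sum(p_i * log2(p_i)):
  s1: p = 30/117 = 0.2564, -p*log2(p) = 0.5035
  s2: p = 13/117 = 0.1111, -p*log2(p) = 0.3522
  s3: p = 2/117 = 0.0171, -p*log2(p) = 0.1003
  s4: p = 37/117 = 0.3162, -p*log2(p) = 0.5252
  s5: p = 35/117 = 0.2991, -p*log2(p) = 0.5208
H = sum of terms = 2.0020
Rounded to 2 decimals: 2.00

2.00


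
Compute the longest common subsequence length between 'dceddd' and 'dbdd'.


DP table for LCS of 'dceddd' and 'dbdd':
       d  b  d  d
    0  0  0  0  0
  d 0  1  1  1  1
  c 0  1  1  1  1
  e 0  1  1  1  1
  d 0  1  1  2  2
  d 0  1  1  2  3
  d 0  1  1  2  3
LCS: 'ddd'
LCS length = 3

3


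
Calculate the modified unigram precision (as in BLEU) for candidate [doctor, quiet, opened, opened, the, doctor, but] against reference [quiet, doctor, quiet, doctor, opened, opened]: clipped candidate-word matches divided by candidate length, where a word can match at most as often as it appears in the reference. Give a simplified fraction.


Reference word counts: {'doctor': 2, 'opened': 2, 'quiet': 2}
Checking each candidate word (with clipping):
  'doctor' -> in reference (ref count 2, used 1/2) -> match (matches: 1)
  'quiet' -> in reference (ref count 2, used 1/2) -> match (matches: 2)
  'opened' -> in reference (ref count 2, used 1/2) -> match (matches: 3)
  'opened' -> in reference (ref count 2, used 2/2) -> match (matches: 4)
  'the' -> not in reference -> no match (matches: 4)
  'doctor' -> in reference (ref count 2, used 2/2) -> match (matches: 5)
  'but' -> not in reference -> no match (matches: 5)
Clipped matches: 5, Candidate length: 7
Precision = 5/7

5/7


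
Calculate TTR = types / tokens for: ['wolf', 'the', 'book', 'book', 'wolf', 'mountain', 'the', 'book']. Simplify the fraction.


Tokens: 8
Unique types: ('book', 'mountain', 'the', 'wolf') = 4
TTR = 4/8
Simplify: divide both by 4 -> 1/2
TTR = 1/2

1/2


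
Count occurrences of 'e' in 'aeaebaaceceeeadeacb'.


Scanning 'aeaebaaceceeeadeacb' for 'e':
  Position 1: 'e' -> MATCH (count: 1)
  Position 3: 'e' -> MATCH (count: 2)
  Position 8: 'e' -> MATCH (count: 3)
  Position 10: 'e' -> MATCH (count: 4)
  Position 11: 'e' -> MATCH (count: 5)
  Position 12: 'e' -> MATCH (count: 6)
  Position 15: 'e' -> MATCH (count: 7)
Total occurrences of 'e': 7

7


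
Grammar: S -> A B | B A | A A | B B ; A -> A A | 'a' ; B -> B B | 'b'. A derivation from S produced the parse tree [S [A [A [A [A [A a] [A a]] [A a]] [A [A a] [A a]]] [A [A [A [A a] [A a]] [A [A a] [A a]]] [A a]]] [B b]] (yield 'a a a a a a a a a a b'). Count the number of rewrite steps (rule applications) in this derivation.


Every bracketed nonterminal node [X ...] in the tree is produced by exactly one rule application.
Reading the tree off as a leftmost derivation:
  Step 1: S  =>  A B   (applied S -> A B)
  Step 2: A B  =>  A A B   (applied A -> A A)
  Step 3: A A B  =>  A A A B   (applied A -> A A)
  Step 4: A A A B  =>  A A A A B   (applied A -> A A)
  Step 5: A A A A B  =>  A A A A A B   (applied A -> A A)
  Step 6: A A A A A B  =>  a A A A A B   (applied A -> a)
  Step 7: a A A A A B  =>  a a A A A B   (applied A -> a)
  Step 8: a a A A A B  =>  a a a A A B   (applied A -> a)
  Step 9: a a a A A B  =>  a a a A A A B   (applied A -> A A)
  Step 10: a a a A A A B  =>  a a a a A A B   (applied A -> a)
  Step 11: a a a a A A B  =>  a a a a a A B   (applied A -> a)
  Step 12: a a a a a A B  =>  a a a a a A A B   (applied A -> A A)
  Step 13: a a a a a A A B  =>  a a a a a A A A B   (applied A -> A A)
  Step 14: a a a a a A A A B  =>  a a a a a A A A A B   (applied A -> A A)
  Step 15: a a a a a A A A A B  =>  a a a a a a A A A B   (applied A -> a)
  Step 16: a a a a a a A A A B  =>  a a a a a a a A A B   (applied A -> a)
  Step 17: a a a a a a a A A B  =>  a a a a a a a A A A B   (applied A -> A A)
  Step 18: a a a a a a a A A A B  =>  a a a a a a a a A A B   (applied A -> a)
  Step 19: a a a a a a a a A A B  =>  a a a a a a a a a A B   (applied A -> a)
  Step 20: a a a a a a a a a A B  =>  a a a a a a a a a a B   (applied A -> a)
  Step 21: a a a a a a a a a a B  =>  a a a a a a a a a a b   (applied B -> b)
Final yield: a a a a a a a a a a b
Total rewrite steps: 21

21


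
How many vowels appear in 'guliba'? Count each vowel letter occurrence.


Scanning each character of 'guliba':
  Position 1: 'g' -> consonant (running count: 0)
  Position 2: 'u' -> vowel (running count: 1)
  Position 3: 'l' -> consonant (running count: 1)
  Position 4: 'i' -> vowel (running count: 2)
  Position 5: 'b' -> consonant (running count: 2)
  Position 6: 'a' -> vowel (running count: 3)
Total vowels: 3

3


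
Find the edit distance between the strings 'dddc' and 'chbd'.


Building DP table for s1='dddc' (len 4) and s2='chbd' (len 4):
       c  h  b  d
    0  1  2  3  4
  d 1  1  2  3  3
  d 2  2  2  3  3
  d 3  3  3  3  3
  c 4  3  4  4  4
Edit distance = dp[4][4] = 4

4


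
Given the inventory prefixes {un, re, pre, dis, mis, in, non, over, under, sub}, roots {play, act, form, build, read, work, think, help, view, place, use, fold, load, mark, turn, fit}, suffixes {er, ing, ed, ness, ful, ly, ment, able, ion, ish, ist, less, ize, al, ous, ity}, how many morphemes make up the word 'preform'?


Segmenting 'preform' against the inventory:
  'pre' -> prefix (morpheme 1)
  'form' -> root (morpheme 2)
Total morphemes: 2

2


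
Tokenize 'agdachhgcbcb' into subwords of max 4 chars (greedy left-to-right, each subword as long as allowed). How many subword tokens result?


'agdachhgcbcb' has 12 characters.
Chunking with max size 4:
  Chunk 1: 'agda' (positions 0-3)
  Chunk 2: 'chhg' (positions 4-7)
  Chunk 3: 'cbcb' (positions 8-11)
Total chunks: ceil(12 / 4) = 3

3


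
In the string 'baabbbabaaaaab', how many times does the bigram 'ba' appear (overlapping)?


Scanning 'baabbbabaaaaab' for bigram 'ba':
  Position 0: 'ba' -> MATCH
  Position 1: 'aa' -> no
  Position 2: 'ab' -> no
  Position 3: 'bb' -> no
  Position 4: 'bb' -> no
  Position 5: 'ba' -> MATCH
  Position 6: 'ab' -> no
  Position 7: 'ba' -> MATCH
  Position 8: 'aa' -> no
  Position 9: 'aa' -> no
  Position 10: 'aa' -> no
  Position 11: 'aa' -> no
  Position 12: 'ab' -> no
Total matches: 3

3


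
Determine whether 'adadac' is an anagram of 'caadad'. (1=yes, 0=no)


Sort characters of 'adadac': 'aaacdd'
Sort characters of 'caadad': 'aaacdd'
Sorted forms match -> they ARE anagrams
Result: 1

1


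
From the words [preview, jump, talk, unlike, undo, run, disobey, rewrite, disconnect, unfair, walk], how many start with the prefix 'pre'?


Checking each word for prefix 'pre':
  'preview' -> YES, starts with 'pre' (count: 1)
  'jump' -> no (count: 1)
  'talk' -> no (count: 1)
  'unlike' -> no (count: 1)
  'undo' -> no (count: 1)
  'run' -> no (count: 1)
  'disobey' -> no (count: 1)
  'rewrite' -> no (count: 1)
  'disconnect' -> no (count: 1)
  'unfair' -> no (count: 1)
  'walk' -> no (count: 1)
Total with prefix 'pre': 1

1


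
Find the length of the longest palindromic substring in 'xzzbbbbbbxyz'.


Scanning 'xzzbbbbbbxyz' for palindromic substrings.
Substring at positions 3-8: 'bbbbbb'.
Check: reverse('bbbbbb') = 'bbbbbb' -> palindrome confirmed.
Neighbouring characters ('z' / 'x') break symmetry, so it cannot extend further.
No longer palindromic substring exists; longest length = 6

6


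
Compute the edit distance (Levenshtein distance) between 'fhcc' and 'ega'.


Building DP table for s1='fhcc' (len 4) and s2='ega' (len 3):
       e  g  a
    0  1  2  3
  f 1  1  2  3
  h 2  2  2  3
  c 3  3  3  3
  c 4  4  4  4
Edit distance = dp[4][3] = 4

4


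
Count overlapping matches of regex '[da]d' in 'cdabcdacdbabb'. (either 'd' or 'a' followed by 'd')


Pattern: [da]d means either 'd' or 'a' followed by 'd'.
Scanning 'cdabcdacdbabb' position-by-position:
  Pos 0: window 'cd' -> no
  Pos 1: window 'da' -> no
  Pos 2: window 'ab' -> no
  Pos 3: window 'bc' -> no
  Pos 4: window 'cd' -> no
  Pos 5: window 'da' -> no
  Pos 6: window 'ac' -> no
  Pos 7: window 'cd' -> no
  Pos 8: window 'db' -> no
  Pos 9: window 'ba' -> no
  Pos 10: window 'ab' -> no
  Pos 11: window 'bb' -> no
  Pos 12: window 'b' -> no
Total matches: 0

0


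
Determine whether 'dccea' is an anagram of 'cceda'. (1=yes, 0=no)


Sort characters of 'dccea': 'accde'
Sort characters of 'cceda': 'accde'
Sorted forms match -> they ARE anagrams
Result: 1

1


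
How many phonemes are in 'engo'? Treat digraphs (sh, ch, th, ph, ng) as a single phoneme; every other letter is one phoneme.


Parsing 'engo' greedily, digraphs first:
  'e' -> vowel phoneme (phonemes so far: 1)
  'ng' -> digraph (1 consonant phoneme) (phonemes so far: 2)
  'o' -> vowel phoneme (phonemes so far: 3)
Total phonemes: 3

3
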